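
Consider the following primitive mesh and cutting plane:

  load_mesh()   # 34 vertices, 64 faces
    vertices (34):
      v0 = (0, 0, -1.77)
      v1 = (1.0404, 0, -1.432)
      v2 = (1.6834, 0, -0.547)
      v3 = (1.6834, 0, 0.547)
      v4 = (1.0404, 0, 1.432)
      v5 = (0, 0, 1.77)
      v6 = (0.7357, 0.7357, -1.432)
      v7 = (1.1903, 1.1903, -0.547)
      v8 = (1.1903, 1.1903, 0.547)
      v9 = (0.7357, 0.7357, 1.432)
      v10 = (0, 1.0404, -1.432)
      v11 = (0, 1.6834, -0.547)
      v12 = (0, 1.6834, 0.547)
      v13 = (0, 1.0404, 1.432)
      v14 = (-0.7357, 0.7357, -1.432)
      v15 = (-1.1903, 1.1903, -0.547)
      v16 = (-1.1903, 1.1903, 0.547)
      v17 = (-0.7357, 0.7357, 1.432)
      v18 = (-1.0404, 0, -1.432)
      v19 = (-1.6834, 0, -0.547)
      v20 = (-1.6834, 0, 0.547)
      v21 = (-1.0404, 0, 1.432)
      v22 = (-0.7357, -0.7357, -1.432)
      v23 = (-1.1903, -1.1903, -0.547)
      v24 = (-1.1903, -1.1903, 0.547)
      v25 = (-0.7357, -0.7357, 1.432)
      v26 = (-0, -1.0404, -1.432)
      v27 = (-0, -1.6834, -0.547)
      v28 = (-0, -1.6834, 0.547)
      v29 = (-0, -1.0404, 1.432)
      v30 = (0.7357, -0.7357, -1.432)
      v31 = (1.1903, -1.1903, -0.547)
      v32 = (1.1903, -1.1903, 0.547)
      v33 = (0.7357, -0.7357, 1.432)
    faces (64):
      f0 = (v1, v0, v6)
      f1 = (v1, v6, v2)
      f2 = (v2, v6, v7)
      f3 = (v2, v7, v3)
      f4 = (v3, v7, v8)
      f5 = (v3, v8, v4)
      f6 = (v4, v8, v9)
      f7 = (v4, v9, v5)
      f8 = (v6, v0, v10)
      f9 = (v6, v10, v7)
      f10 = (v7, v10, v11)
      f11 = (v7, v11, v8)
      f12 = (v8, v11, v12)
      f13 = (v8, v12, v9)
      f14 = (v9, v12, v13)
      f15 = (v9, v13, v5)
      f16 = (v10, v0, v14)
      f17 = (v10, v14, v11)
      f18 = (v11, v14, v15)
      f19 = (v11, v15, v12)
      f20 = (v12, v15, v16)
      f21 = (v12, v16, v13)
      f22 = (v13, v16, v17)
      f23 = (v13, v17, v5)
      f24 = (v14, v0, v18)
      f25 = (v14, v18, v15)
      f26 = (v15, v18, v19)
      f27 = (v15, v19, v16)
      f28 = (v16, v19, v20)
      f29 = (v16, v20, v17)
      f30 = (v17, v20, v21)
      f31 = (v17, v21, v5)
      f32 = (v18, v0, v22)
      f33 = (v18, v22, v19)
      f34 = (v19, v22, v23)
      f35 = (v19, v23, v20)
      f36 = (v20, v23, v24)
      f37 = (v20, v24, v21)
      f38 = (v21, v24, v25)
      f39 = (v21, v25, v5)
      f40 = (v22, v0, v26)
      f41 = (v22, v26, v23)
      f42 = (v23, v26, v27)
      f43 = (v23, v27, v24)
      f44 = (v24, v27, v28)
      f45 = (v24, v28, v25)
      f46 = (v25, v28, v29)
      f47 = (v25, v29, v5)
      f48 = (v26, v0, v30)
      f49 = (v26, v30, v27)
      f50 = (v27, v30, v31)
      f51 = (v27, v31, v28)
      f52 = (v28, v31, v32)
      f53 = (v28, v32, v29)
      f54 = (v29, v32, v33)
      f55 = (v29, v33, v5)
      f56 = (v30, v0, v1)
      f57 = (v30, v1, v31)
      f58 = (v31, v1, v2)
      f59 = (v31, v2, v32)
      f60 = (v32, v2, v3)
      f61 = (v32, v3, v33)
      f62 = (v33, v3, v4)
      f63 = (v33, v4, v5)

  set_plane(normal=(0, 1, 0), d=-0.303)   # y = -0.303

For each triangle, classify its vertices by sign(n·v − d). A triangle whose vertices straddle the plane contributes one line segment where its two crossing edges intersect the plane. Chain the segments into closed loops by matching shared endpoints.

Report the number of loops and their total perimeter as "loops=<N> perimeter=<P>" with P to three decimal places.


loops=1 perimeter=10.360

Straddling triangles (20 of 64):
  (v18,v0,v22) [++-] → (-0.303, -0.303, -1.63079)–(-0.914908, -0.303, -1.432)  len=0.6434
  (v18,v22,v19) [+-+] → (-0.914908, -0.303, -1.432)–(-1.29309, -0.303, -0.91149)  len=0.6434
  (v19,v22,v23) [+--] → (-1.29309, -0.303, -0.91149)–(-1.55788, -0.303, -0.547)  len=0.4505
  (v19,v23,v20) [+-+] → (-1.55788, -0.303, -0.547)–(-1.55788, -0.303, 0.268514)  len=0.8155
  (v20,v23,v24) [+--] → (-1.55788, -0.303, 0.268514)–(-1.55788, -0.303, 0.547)  len=0.2785
  (v20,v24,v21) [+-+] → (-1.55788, -0.303, 0.547)–(-1.07856, -0.303, 1.20672)  len=0.8155
  (v21,v24,v25) [+--] → (-1.07856, -0.303, 1.20672)–(-0.914908, -0.303, 1.432)  len=0.2784
  (v21,v25,v5) [+-+] → (-0.914908, -0.303, 1.432)–(-0.303, -0.303, 1.63079)  len=0.6434
  (v22,v0,v26) [-+-] → (-0.303, -0.303, -1.63079)–(0, -0.303, -1.67156)  len=0.3057
  (v25,v29,v5) [--+] → (0, -0.303, 1.67156)–(-0.303, -0.303, 1.63079)  len=0.3057
  (v26,v0,v30) [-+-] → (0, -0.303, -1.67156)–(0.303, -0.303, -1.63079)  len=0.3057
  (v29,v33,v5) [--+] → (0.303, -0.303, 1.63079)–(0, -0.303, 1.67156)  len=0.3057
  (v30,v0,v1) [-++] → (0.303, -0.303, -1.63079)–(0.914908, -0.303, -1.432)  len=0.6434
  (v30,v1,v31) [-+-] → (0.914908, -0.303, -1.432)–(1.07856, -0.303, -1.20672)  len=0.2784
  (v31,v1,v2) [-++] → (1.07856, -0.303, -1.20672)–(1.55788, -0.303, -0.547)  len=0.8155
  (v31,v2,v32) [-+-] → (1.55788, -0.303, -0.547)–(1.55788, -0.303, -0.268514)  len=0.2785
  (v32,v2,v3) [-++] → (1.55788, -0.303, -0.268514)–(1.55788, -0.303, 0.547)  len=0.8155
  (v32,v3,v33) [-+-] → (1.55788, -0.303, 0.547)–(1.29309, -0.303, 0.91149)  len=0.4505
  (v33,v3,v4) [-++] → (1.29309, -0.303, 0.91149)–(0.914908, -0.303, 1.432)  len=0.6434
  (v33,v4,v5) [-++] → (0.914908, -0.303, 1.432)–(0.303, -0.303, 1.63079)  len=0.6434

Chained into 1 loop(s):
  loop 1: 20 segments, perimeter = 10.3601
Total perimeter = 10.360


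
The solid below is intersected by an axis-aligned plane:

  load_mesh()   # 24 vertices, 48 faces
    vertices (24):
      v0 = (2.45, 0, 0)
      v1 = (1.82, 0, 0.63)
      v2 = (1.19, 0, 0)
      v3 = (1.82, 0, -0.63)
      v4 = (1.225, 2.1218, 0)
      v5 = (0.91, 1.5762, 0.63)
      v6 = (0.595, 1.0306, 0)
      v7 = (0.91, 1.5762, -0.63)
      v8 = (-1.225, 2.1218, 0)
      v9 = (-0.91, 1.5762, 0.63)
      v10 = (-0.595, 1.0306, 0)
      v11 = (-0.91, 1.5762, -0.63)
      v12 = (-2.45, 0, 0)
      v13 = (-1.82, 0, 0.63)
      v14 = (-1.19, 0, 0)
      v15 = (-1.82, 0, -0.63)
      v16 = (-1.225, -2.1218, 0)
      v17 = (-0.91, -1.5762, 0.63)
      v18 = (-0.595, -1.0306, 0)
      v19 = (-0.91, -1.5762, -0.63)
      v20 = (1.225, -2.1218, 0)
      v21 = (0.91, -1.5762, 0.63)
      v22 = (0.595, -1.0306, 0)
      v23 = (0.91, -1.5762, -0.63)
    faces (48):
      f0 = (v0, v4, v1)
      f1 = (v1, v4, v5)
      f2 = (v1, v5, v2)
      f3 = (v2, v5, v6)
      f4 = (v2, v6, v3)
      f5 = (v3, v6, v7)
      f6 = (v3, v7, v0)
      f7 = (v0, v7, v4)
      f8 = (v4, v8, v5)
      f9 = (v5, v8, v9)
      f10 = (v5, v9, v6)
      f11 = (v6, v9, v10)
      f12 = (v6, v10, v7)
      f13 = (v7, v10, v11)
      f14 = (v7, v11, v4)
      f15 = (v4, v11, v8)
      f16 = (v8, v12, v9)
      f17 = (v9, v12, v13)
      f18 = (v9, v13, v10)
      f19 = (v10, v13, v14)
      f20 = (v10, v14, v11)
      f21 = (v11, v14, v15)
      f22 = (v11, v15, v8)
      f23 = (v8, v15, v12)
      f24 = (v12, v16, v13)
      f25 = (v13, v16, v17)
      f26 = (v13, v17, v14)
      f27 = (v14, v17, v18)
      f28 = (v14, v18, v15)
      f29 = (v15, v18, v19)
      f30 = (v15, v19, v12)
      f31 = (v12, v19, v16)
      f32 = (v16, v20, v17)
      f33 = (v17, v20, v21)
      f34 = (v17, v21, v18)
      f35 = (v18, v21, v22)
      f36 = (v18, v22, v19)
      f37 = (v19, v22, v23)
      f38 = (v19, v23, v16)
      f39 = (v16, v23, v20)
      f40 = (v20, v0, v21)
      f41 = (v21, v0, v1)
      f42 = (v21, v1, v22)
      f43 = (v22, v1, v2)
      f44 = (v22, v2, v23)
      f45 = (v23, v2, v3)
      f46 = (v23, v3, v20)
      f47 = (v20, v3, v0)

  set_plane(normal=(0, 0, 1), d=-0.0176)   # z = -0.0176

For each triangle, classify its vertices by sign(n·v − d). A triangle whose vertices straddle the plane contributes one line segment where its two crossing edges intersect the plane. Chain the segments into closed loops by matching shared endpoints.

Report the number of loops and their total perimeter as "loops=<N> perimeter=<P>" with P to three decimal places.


Straddling triangles (24 of 48):
  (v2,v6,v3) [++-] → (0.629222, 1.00181, -0.0176)–(1.2076, 0, -0.0176)  len=1.1568
  (v3,v6,v7) [-+-] → (0.629222, 1.00181, -0.0176)–(0.6038, 1.04584, -0.0176)  len=0.0508
  (v3,v7,v0) [--+] → (2.40698, 0.0440335, -0.0176)–(2.4324, 0, -0.0176)  len=0.0508
  (v0,v7,v4) [+-+] → (2.40698, 0.0440335, -0.0176)–(1.2162, 2.10656, -0.0176)  len=2.3816
  (v6,v10,v7) [++-] → (-0.552956, 1.04584, -0.0176)–(0.6038, 1.04584, -0.0176)  len=1.1568
  (v7,v10,v11) [-+-] → (-0.552956, 1.04584, -0.0176)–(-0.6038, 1.04584, -0.0176)  len=0.0508
  (v7,v11,v4) [--+] → (1.16536, 2.10656, -0.0176)–(1.2162, 2.10656, -0.0176)  len=0.0508
  (v4,v11,v8) [+-+] → (1.16536, 2.10656, -0.0176)–(-1.2162, 2.10656, -0.0176)  len=2.3816
  (v10,v14,v11) [++-] → (-1.18218, 0.0440335, -0.0176)–(-0.6038, 1.04584, -0.0176)  len=1.1568
  (v11,v14,v15) [-+-] → (-1.18218, 0.0440335, -0.0176)–(-1.2076, 0, -0.0176)  len=0.0508
  (v11,v15,v8) [--+] → (-1.24162, 2.06252, -0.0176)–(-1.2162, 2.10656, -0.0176)  len=0.0508
  (v8,v15,v12) [+-+] → (-1.24162, 2.06252, -0.0176)–(-2.4324, 0, -0.0176)  len=2.3816
  (v14,v18,v15) [++-] → (-0.629222, -1.00181, -0.0176)–(-1.2076, 0, -0.0176)  len=1.1568
  (v15,v18,v19) [-+-] → (-0.629222, -1.00181, -0.0176)–(-0.6038, -1.04584, -0.0176)  len=0.0508
  (v15,v19,v12) [--+] → (-2.40698, -0.0440335, -0.0176)–(-2.4324, 0, -0.0176)  len=0.0508
  (v12,v19,v16) [+-+] → (-2.40698, -0.0440335, -0.0176)–(-1.2162, -2.10656, -0.0176)  len=2.3816
  (v18,v22,v19) [++-] → (0.552956, -1.04584, -0.0176)–(-0.6038, -1.04584, -0.0176)  len=1.1568
  (v19,v22,v23) [-+-] → (0.552956, -1.04584, -0.0176)–(0.6038, -1.04584, -0.0176)  len=0.0508
  (v19,v23,v16) [--+] → (-1.16536, -2.10656, -0.0176)–(-1.2162, -2.10656, -0.0176)  len=0.0508
  (v16,v23,v20) [+-+] → (-1.16536, -2.10656, -0.0176)–(1.2162, -2.10656, -0.0176)  len=2.3816
  (v22,v2,v23) [++-] → (1.18218, -0.0440335, -0.0176)–(0.6038, -1.04584, -0.0176)  len=1.1568
  (v23,v2,v3) [-+-] → (1.18218, -0.0440335, -0.0176)–(1.2076, 0, -0.0176)  len=0.0508
  (v23,v3,v20) [--+] → (1.24162, -2.06252, -0.0176)–(1.2162, -2.10656, -0.0176)  len=0.0508
  (v20,v3,v0) [+-+] → (1.24162, -2.06252, -0.0176)–(2.4324, 0, -0.0176)  len=2.3816

Chained into 2 loop(s):
  loop 1: 12 segments, perimeter = 7.2457
  loop 2: 12 segments, perimeter = 14.5945
Total perimeter = 21.840

loops=2 perimeter=21.840


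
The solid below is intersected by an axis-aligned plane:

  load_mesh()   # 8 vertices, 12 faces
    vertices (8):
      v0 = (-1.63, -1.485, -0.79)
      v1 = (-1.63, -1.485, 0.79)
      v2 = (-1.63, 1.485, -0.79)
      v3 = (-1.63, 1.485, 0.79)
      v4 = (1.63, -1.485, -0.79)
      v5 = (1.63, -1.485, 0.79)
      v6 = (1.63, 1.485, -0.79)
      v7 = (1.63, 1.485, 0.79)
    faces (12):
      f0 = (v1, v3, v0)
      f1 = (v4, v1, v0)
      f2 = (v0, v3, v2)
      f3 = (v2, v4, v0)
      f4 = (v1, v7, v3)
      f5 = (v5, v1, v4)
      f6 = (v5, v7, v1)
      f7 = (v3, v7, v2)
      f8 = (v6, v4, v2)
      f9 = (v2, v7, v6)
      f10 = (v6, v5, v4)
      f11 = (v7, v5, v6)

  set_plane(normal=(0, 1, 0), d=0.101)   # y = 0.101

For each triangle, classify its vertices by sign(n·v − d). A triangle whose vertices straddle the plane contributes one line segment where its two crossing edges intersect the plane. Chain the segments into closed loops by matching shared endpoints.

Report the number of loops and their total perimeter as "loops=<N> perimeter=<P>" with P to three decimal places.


loops=1 perimeter=9.680

Straddling triangles (8 of 12):
  (v1,v3,v0) [-+-] → (-1.63, 0.101, 0.79)–(-1.63, 0.101, 0.0537306)  len=0.7363
  (v0,v3,v2) [-++] → (-1.63, 0.101, 0.0537306)–(-1.63, 0.101, -0.79)  len=0.8437
  (v2,v4,v0) [+--] → (-0.110862, 0.101, -0.79)–(-1.63, 0.101, -0.79)  len=1.5191
  (v1,v7,v3) [-++] → (0.110862, 0.101, 0.79)–(-1.63, 0.101, 0.79)  len=1.7409
  (v5,v7,v1) [-+-] → (1.63, 0.101, 0.79)–(0.110862, 0.101, 0.79)  len=1.5191
  (v6,v4,v2) [+-+] → (1.63, 0.101, -0.79)–(-0.110862, 0.101, -0.79)  len=1.7409
  (v6,v5,v4) [+--] → (1.63, 0.101, -0.0537306)–(1.63, 0.101, -0.79)  len=0.7363
  (v7,v5,v6) [+-+] → (1.63, 0.101, 0.79)–(1.63, 0.101, -0.0537306)  len=0.8437

Chained into 1 loop(s):
  loop 1: 8 segments, perimeter = 9.6800
Total perimeter = 9.680


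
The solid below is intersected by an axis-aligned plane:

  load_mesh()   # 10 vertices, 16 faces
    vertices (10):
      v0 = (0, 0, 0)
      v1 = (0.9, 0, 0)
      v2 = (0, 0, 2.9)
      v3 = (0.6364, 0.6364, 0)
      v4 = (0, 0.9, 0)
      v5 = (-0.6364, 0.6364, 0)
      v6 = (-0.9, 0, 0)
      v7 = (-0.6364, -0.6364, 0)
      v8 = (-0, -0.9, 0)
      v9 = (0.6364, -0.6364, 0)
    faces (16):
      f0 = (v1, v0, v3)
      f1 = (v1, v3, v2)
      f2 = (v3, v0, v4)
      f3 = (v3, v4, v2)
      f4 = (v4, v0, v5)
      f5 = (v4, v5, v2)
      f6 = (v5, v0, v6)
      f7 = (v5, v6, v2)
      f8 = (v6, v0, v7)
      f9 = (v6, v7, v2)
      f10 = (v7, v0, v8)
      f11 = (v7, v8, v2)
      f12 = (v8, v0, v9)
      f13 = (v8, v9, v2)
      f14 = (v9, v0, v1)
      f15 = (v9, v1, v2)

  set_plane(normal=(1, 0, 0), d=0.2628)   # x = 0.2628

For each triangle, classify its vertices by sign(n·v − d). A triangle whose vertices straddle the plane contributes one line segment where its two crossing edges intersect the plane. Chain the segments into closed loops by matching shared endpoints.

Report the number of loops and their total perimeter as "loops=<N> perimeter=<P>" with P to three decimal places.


Straddling triangles (8 of 16):
  (v1,v0,v3) [+-+] → (0.2628, 0, 0)–(0.2628, 0.2628, 0)  len=0.2628
  (v1,v3,v2) [++-] → (0.2628, 0.2628, 1.70245)–(0.2628, 0, 2.0532)  len=0.4383
  (v3,v0,v4) [+--] → (0.2628, 0.2628, 0)–(0.2628, 0.791147, 0)  len=0.5283
  (v3,v4,v2) [+--] → (0.2628, 0.791147, 0)–(0.2628, 0.2628, 1.70245)  len=1.7826
  (v8,v0,v9) [--+] → (0.2628, -0.2628, 0)–(0.2628, -0.791147, 0)  len=0.5283
  (v8,v9,v2) [-+-] → (0.2628, -0.791147, 0)–(0.2628, -0.2628, 1.70245)  len=1.7826
  (v9,v0,v1) [+-+] → (0.2628, -0.2628, 0)–(0.2628, 0, 0)  len=0.2628
  (v9,v1,v2) [++-] → (0.2628, 0, 2.0532)–(0.2628, -0.2628, 1.70245)  len=0.4383

Chained into 1 loop(s):
  loop 1: 8 segments, perimeter = 6.0240
Total perimeter = 6.024

loops=1 perimeter=6.024


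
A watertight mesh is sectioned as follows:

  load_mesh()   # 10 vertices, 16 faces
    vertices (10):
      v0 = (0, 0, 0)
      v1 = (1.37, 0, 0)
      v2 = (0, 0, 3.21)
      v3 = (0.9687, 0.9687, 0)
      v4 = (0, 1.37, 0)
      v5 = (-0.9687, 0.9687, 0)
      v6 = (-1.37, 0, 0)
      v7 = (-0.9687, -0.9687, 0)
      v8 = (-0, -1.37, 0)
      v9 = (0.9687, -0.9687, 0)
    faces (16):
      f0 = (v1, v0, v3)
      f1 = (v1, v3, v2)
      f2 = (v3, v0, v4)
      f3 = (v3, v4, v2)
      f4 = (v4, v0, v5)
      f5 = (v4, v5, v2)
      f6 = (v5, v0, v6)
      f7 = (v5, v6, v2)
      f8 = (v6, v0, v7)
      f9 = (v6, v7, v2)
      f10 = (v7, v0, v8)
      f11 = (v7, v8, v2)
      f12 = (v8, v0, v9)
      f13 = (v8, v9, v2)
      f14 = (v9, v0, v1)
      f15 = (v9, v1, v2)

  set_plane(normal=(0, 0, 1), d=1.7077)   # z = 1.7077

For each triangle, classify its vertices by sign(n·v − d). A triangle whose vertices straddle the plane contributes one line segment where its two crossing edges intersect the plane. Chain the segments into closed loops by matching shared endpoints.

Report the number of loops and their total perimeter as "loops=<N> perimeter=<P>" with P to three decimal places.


Straddling triangles (8 of 16):
  (v1,v3,v2) [--+] → (0.453358, 0.453358, 1.7077)–(0.641169, 0, 1.7077)  len=0.4907
  (v3,v4,v2) [--+] → (0, 0.641169, 1.7077)–(0.453358, 0.453358, 1.7077)  len=0.4907
  (v4,v5,v2) [--+] → (-0.453358, 0.453358, 1.7077)–(0, 0.641169, 1.7077)  len=0.4907
  (v5,v6,v2) [--+] → (-0.641169, 0, 1.7077)–(-0.453358, 0.453358, 1.7077)  len=0.4907
  (v6,v7,v2) [--+] → (-0.453358, -0.453358, 1.7077)–(-0.641169, 0, 1.7077)  len=0.4907
  (v7,v8,v2) [--+] → (0, -0.641169, 1.7077)–(-0.453358, -0.453358, 1.7077)  len=0.4907
  (v8,v9,v2) [--+] → (0.453358, -0.453358, 1.7077)–(0, -0.641169, 1.7077)  len=0.4907
  (v9,v1,v2) [--+] → (0.641169, 0, 1.7077)–(0.453358, -0.453358, 1.7077)  len=0.4907

Chained into 1 loop(s):
  loop 1: 8 segments, perimeter = 3.9258
Total perimeter = 3.926

loops=1 perimeter=3.926


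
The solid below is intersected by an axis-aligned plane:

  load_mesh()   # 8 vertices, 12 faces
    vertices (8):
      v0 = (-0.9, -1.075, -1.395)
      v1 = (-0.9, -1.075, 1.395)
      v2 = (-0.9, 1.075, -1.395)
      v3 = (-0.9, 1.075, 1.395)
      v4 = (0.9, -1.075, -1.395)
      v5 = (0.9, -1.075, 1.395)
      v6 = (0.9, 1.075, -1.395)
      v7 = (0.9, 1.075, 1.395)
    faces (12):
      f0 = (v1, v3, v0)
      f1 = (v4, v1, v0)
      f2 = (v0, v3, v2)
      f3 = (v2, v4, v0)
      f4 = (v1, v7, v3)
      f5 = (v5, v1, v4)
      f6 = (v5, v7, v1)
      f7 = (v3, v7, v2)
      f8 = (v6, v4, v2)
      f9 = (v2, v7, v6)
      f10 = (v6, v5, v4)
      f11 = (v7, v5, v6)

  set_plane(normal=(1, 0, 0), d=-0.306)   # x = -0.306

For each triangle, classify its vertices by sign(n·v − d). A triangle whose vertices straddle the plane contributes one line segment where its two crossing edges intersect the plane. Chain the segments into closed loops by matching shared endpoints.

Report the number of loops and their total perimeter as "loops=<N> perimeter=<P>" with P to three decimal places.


loops=1 perimeter=9.880

Straddling triangles (8 of 12):
  (v4,v1,v0) [+--] → (-0.306, -1.075, 0.4743)–(-0.306, -1.075, -1.395)  len=1.8693
  (v2,v4,v0) [-+-] → (-0.306, 0.3655, -1.395)–(-0.306, -1.075, -1.395)  len=1.4405
  (v1,v7,v3) [-+-] → (-0.306, -0.3655, 1.395)–(-0.306, 1.075, 1.395)  len=1.4405
  (v5,v1,v4) [+-+] → (-0.306, -1.075, 1.395)–(-0.306, -1.075, 0.4743)  len=0.9207
  (v5,v7,v1) [++-] → (-0.306, -0.3655, 1.395)–(-0.306, -1.075, 1.395)  len=0.7095
  (v3,v7,v2) [-+-] → (-0.306, 1.075, 1.395)–(-0.306, 1.075, -0.4743)  len=1.8693
  (v6,v4,v2) [++-] → (-0.306, 0.3655, -1.395)–(-0.306, 1.075, -1.395)  len=0.7095
  (v2,v7,v6) [-++] → (-0.306, 1.075, -0.4743)–(-0.306, 1.075, -1.395)  len=0.9207

Chained into 1 loop(s):
  loop 1: 8 segments, perimeter = 9.8800
Total perimeter = 9.880


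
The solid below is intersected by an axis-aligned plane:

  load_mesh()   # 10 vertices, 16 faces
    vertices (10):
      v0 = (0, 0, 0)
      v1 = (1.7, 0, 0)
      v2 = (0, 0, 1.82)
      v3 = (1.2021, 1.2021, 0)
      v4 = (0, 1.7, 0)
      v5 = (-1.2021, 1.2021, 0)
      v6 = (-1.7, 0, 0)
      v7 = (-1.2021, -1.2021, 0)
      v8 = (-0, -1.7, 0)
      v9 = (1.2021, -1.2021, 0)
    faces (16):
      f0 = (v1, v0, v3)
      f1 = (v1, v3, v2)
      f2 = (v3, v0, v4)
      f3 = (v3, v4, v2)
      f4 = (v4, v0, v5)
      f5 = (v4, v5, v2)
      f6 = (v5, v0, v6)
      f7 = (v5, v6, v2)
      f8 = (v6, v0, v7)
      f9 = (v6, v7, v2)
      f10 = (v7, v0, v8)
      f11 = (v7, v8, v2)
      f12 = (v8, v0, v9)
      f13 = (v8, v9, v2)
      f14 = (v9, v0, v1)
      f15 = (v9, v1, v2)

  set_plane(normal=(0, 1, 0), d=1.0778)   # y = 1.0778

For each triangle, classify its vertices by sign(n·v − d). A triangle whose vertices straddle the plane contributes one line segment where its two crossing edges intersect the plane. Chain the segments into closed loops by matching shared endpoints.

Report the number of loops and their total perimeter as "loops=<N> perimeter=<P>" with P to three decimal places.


Straddling triangles (8 of 16):
  (v1,v0,v3) [--+] → (1.0778, 1.0778, 0)–(1.25358, 1.0778, 0)  len=0.1758
  (v1,v3,v2) [-+-] → (1.25358, 1.0778, 0)–(1.0778, 1.0778, 0.188192)  len=0.2575
  (v3,v0,v4) [+-+] → (1.0778, 1.0778, 0)–(0, 1.0778, 0)  len=1.0778
  (v3,v4,v2) [++-] → (0, 1.0778, 0.66612)–(1.0778, 1.0778, 0.188192)  len=1.1790
  (v4,v0,v5) [+-+] → (0, 1.0778, 0)–(-1.0778, 1.0778, 0)  len=1.0778
  (v4,v5,v2) [++-] → (-1.0778, 1.0778, 0.188192)–(0, 1.0778, 0.66612)  len=1.1790
  (v5,v0,v6) [+--] → (-1.0778, 1.0778, 0)–(-1.25358, 1.0778, 0)  len=0.1758
  (v5,v6,v2) [+--] → (-1.25358, 1.0778, 0)–(-1.0778, 1.0778, 0.188192)  len=0.2575

Chained into 1 loop(s):
  loop 1: 8 segments, perimeter = 5.3802
Total perimeter = 5.380

loops=1 perimeter=5.380


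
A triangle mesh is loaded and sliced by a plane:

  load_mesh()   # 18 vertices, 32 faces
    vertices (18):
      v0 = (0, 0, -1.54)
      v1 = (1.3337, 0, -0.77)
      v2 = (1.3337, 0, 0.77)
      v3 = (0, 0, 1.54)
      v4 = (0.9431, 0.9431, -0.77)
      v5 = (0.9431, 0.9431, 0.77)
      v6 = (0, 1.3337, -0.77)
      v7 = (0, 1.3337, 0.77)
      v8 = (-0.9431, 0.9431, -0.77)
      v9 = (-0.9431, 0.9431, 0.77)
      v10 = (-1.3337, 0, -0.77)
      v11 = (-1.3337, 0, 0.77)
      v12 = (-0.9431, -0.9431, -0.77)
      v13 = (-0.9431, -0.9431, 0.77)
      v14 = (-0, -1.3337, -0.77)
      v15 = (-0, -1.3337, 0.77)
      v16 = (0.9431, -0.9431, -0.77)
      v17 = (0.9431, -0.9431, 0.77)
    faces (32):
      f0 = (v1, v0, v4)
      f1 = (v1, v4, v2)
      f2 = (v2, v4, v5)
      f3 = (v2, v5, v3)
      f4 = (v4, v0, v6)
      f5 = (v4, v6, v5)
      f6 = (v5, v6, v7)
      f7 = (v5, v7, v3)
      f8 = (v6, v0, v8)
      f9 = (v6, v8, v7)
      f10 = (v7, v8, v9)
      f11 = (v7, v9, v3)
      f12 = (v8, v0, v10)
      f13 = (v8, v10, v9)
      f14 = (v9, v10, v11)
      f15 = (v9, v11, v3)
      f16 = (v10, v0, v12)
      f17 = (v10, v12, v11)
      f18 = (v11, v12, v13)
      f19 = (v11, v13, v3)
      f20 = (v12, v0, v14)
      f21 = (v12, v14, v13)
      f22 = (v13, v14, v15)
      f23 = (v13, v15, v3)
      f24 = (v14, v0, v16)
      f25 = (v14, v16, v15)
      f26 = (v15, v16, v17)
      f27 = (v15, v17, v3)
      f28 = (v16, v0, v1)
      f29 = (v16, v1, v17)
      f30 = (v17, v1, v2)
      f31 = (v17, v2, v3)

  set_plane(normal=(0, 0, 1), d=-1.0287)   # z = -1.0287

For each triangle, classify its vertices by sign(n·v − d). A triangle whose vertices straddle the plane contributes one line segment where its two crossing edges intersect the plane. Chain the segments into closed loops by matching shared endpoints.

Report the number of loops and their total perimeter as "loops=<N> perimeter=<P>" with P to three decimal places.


loops=1 perimeter=5.423

Straddling triangles (8 of 32):
  (v1,v0,v4) [+-+] → (0.885611, 0, -1.0287)–(0.626243, 0.626243, -1.0287)  len=0.6778
  (v4,v0,v6) [+-+] → (0.626243, 0.626243, -1.0287)–(0, 0.885611, -1.0287)  len=0.6778
  (v6,v0,v8) [+-+] → (0, 0.885611, -1.0287)–(-0.626243, 0.626243, -1.0287)  len=0.6778
  (v8,v0,v10) [+-+] → (-0.626243, 0.626243, -1.0287)–(-0.885611, 0, -1.0287)  len=0.6778
  (v10,v0,v12) [+-+] → (-0.885611, 0, -1.0287)–(-0.626243, -0.626243, -1.0287)  len=0.6778
  (v12,v0,v14) [+-+] → (-0.626243, -0.626243, -1.0287)–(0, -0.885611, -1.0287)  len=0.6778
  (v14,v0,v16) [+-+] → (0, -0.885611, -1.0287)–(0.626243, -0.626243, -1.0287)  len=0.6778
  (v16,v0,v1) [+-+] → (0.626243, -0.626243, -1.0287)–(0.885611, 0, -1.0287)  len=0.6778

Chained into 1 loop(s):
  loop 1: 8 segments, perimeter = 5.4226
Total perimeter = 5.423


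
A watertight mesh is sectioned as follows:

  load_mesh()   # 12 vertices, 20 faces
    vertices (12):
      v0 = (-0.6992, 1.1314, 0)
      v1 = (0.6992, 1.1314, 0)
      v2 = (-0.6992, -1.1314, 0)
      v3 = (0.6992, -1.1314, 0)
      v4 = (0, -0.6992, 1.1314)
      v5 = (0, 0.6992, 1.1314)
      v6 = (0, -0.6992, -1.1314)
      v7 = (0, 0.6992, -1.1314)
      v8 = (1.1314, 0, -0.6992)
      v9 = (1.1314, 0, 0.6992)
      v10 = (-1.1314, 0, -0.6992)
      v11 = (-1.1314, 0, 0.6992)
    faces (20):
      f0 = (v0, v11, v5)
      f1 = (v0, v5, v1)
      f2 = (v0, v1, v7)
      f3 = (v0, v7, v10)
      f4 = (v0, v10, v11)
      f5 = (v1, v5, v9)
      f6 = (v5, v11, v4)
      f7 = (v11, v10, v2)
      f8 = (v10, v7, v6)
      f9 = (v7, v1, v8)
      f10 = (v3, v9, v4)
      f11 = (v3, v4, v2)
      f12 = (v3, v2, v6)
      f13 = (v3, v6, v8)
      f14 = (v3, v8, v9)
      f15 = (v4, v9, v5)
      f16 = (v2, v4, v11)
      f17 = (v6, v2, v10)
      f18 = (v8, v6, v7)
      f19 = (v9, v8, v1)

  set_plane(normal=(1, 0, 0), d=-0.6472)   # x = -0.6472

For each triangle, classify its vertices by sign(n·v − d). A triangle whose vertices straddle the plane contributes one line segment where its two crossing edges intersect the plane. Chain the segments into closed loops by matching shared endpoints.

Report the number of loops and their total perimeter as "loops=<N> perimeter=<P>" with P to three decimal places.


Straddling triangles (10 of 20):
  (v0,v11,v5) [--+] → (-0.6472, 0.299233, 0.884167)–(-0.6472, 1.09926, 0.084143)  len=1.1314
  (v0,v5,v1) [-++] → (-0.6472, 1.09926, 0.084143)–(-0.6472, 1.1314, 0)  len=0.0901
  (v0,v1,v7) [-++] → (-0.6472, 1.1314, 0)–(-0.6472, 1.09926, -0.084143)  len=0.0901
  (v0,v7,v10) [-+-] → (-0.6472, 1.09926, -0.084143)–(-0.6472, 0.299233, -0.884167)  len=1.1314
  (v5,v11,v4) [+-+] → (-0.6472, 0.299233, 0.884167)–(-0.6472, -0.299233, 0.884167)  len=0.5985
  (v10,v7,v6) [-++] → (-0.6472, 0.299233, -0.884167)–(-0.6472, -0.299233, -0.884167)  len=0.5985
  (v3,v4,v2) [++-] → (-0.6472, -1.09926, 0.084143)–(-0.6472, -1.1314, 0)  len=0.0901
  (v3,v2,v6) [+-+] → (-0.6472, -1.1314, 0)–(-0.6472, -1.09926, -0.084143)  len=0.0901
  (v2,v4,v11) [-+-] → (-0.6472, -1.09926, 0.084143)–(-0.6472, -0.299233, 0.884167)  len=1.1314
  (v6,v2,v10) [+--] → (-0.6472, -1.09926, -0.084143)–(-0.6472, -0.299233, -0.884167)  len=1.1314

Chained into 1 loop(s):
  loop 1: 10 segments, perimeter = 6.0828
Total perimeter = 6.083

loops=1 perimeter=6.083


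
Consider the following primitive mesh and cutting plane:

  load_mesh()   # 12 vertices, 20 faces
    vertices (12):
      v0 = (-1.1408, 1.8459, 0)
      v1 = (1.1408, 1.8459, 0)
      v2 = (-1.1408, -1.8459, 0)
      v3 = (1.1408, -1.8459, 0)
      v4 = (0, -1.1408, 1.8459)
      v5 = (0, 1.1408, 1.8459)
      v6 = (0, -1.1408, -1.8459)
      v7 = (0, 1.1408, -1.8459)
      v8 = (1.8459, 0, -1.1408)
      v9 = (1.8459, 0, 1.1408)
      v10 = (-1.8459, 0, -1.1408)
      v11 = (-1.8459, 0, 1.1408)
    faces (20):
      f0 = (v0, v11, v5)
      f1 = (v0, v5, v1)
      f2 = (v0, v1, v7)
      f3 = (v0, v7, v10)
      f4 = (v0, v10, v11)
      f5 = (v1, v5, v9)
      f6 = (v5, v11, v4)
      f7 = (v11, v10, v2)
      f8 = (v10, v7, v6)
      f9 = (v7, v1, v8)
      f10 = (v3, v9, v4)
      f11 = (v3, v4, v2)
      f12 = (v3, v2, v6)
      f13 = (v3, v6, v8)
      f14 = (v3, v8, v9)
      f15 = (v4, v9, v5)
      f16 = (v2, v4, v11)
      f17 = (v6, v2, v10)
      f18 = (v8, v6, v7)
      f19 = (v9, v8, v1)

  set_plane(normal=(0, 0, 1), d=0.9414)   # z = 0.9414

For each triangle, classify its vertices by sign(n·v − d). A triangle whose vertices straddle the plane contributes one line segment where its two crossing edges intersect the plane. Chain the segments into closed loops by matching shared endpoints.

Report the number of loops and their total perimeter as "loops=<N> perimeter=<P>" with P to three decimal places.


Straddling triangles (10 of 20):
  (v0,v11,v5) [-++] → (-1.72266, 0.322644, 0.9414)–(-0.558998, 1.4863, 0.9414)  len=1.6457
  (v0,v5,v1) [-+-] → (-0.558998, 1.4863, 0.9414)–(0.558998, 1.4863, 0.9414)  len=1.1180
  (v0,v10,v11) [--+] → (-1.8459, 0, 0.9414)–(-1.72266, 0.322644, 0.9414)  len=0.3454
  (v1,v5,v9) [-++] → (0.558998, 1.4863, 0.9414)–(1.72266, 0.322644, 0.9414)  len=1.6457
  (v11,v10,v2) [+--] → (-1.8459, 0, 0.9414)–(-1.72266, -0.322644, 0.9414)  len=0.3454
  (v3,v9,v4) [-++] → (1.72266, -0.322644, 0.9414)–(0.558998, -1.4863, 0.9414)  len=1.6457
  (v3,v4,v2) [-+-] → (0.558998, -1.4863, 0.9414)–(-0.558998, -1.4863, 0.9414)  len=1.1180
  (v3,v8,v9) [--+] → (1.8459, 0, 0.9414)–(1.72266, -0.322644, 0.9414)  len=0.3454
  (v2,v4,v11) [-++] → (-0.558998, -1.4863, 0.9414)–(-1.72266, -0.322644, 0.9414)  len=1.6457
  (v9,v8,v1) [+--] → (1.8459, 0, 0.9414)–(1.72266, 0.322644, 0.9414)  len=0.3454

Chained into 1 loop(s):
  loop 1: 10 segments, perimeter = 10.2002
Total perimeter = 10.200

loops=1 perimeter=10.200


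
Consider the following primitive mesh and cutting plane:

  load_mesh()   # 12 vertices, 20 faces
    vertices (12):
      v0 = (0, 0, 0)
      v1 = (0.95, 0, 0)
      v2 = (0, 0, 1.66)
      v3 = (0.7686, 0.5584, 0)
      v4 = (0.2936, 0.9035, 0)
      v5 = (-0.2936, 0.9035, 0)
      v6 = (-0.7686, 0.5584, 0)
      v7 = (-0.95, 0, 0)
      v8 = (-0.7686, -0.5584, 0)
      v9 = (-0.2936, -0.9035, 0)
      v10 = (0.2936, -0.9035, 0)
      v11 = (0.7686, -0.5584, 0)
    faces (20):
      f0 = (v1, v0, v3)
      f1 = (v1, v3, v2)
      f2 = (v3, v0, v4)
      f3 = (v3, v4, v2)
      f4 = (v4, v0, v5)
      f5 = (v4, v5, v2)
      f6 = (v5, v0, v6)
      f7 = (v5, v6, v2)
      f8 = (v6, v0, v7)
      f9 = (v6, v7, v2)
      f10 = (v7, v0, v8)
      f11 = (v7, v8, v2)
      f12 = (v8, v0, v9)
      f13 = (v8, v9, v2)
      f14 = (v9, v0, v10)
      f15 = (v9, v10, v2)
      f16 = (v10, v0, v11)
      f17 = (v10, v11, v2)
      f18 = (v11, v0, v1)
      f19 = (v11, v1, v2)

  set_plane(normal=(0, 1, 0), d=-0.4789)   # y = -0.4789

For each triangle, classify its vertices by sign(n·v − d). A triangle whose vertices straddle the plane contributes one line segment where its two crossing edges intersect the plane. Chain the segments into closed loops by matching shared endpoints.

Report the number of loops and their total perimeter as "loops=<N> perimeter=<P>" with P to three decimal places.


loops=1 perimeter=3.927

Straddling triangles (10 of 20):
  (v7,v0,v8) [++-] → (-0.659174, -0.4789, 0)–(-0.794426, -0.4789, 0)  len=0.1353
  (v7,v8,v2) [+-+] → (-0.794426, -0.4789, 0)–(-0.659174, -0.4789, 0.236336)  len=0.2723
  (v8,v0,v9) [-+-] → (-0.659174, -0.4789, 0)–(-0.155623, -0.4789, 0)  len=0.5036
  (v8,v9,v2) [--+] → (-0.155623, -0.4789, 0.780117)–(-0.659174, -0.4789, 0.236336)  len=0.7411
  (v9,v0,v10) [-+-] → (-0.155623, -0.4789, 0)–(0.155623, -0.4789, 0)  len=0.3112
  (v9,v10,v2) [--+] → (0.155623, -0.4789, 0.780117)–(-0.155623, -0.4789, 0.780117)  len=0.3112
  (v10,v0,v11) [-+-] → (0.155623, -0.4789, 0)–(0.659174, -0.4789, 0)  len=0.5036
  (v10,v11,v2) [--+] → (0.659174, -0.4789, 0.236336)–(0.155623, -0.4789, 0.780117)  len=0.7411
  (v11,v0,v1) [-++] → (0.659174, -0.4789, 0)–(0.794426, -0.4789, 0)  len=0.1353
  (v11,v1,v2) [-++] → (0.794426, -0.4789, 0)–(0.659174, -0.4789, 0.236336)  len=0.2723

Chained into 1 loop(s):
  loop 1: 10 segments, perimeter = 3.9269
Total perimeter = 3.927


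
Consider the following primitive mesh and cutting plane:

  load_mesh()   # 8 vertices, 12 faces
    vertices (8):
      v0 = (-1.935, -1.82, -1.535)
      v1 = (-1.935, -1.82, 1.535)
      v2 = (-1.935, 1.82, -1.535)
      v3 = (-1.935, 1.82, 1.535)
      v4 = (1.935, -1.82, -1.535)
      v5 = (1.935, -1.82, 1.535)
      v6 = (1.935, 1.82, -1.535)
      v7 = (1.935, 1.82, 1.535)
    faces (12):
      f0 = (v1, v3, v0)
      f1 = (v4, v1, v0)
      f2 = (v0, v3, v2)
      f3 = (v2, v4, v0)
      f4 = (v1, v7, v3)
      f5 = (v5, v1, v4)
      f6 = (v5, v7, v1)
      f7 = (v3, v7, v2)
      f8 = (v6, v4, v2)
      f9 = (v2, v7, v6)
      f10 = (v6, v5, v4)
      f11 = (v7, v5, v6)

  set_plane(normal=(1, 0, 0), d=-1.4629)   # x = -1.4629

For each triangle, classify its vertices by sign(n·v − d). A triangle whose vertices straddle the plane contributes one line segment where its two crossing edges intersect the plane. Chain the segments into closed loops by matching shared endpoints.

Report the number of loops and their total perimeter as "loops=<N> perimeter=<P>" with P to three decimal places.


loops=1 perimeter=13.420

Straddling triangles (8 of 12):
  (v4,v1,v0) [+--] → (-1.4629, -1.82, 1.16049)–(-1.4629, -1.82, -1.535)  len=2.6955
  (v2,v4,v0) [-+-] → (-1.4629, 1.37596, -1.535)–(-1.4629, -1.82, -1.535)  len=3.1960
  (v1,v7,v3) [-+-] → (-1.4629, -1.37596, 1.535)–(-1.4629, 1.82, 1.535)  len=3.1960
  (v5,v1,v4) [+-+] → (-1.4629, -1.82, 1.535)–(-1.4629, -1.82, 1.16049)  len=0.3745
  (v5,v7,v1) [++-] → (-1.4629, -1.37596, 1.535)–(-1.4629, -1.82, 1.535)  len=0.4440
  (v3,v7,v2) [-+-] → (-1.4629, 1.82, 1.535)–(-1.4629, 1.82, -1.16049)  len=2.6955
  (v6,v4,v2) [++-] → (-1.4629, 1.37596, -1.535)–(-1.4629, 1.82, -1.535)  len=0.4440
  (v2,v7,v6) [-++] → (-1.4629, 1.82, -1.16049)–(-1.4629, 1.82, -1.535)  len=0.3745

Chained into 1 loop(s):
  loop 1: 8 segments, perimeter = 13.4200
Total perimeter = 13.420


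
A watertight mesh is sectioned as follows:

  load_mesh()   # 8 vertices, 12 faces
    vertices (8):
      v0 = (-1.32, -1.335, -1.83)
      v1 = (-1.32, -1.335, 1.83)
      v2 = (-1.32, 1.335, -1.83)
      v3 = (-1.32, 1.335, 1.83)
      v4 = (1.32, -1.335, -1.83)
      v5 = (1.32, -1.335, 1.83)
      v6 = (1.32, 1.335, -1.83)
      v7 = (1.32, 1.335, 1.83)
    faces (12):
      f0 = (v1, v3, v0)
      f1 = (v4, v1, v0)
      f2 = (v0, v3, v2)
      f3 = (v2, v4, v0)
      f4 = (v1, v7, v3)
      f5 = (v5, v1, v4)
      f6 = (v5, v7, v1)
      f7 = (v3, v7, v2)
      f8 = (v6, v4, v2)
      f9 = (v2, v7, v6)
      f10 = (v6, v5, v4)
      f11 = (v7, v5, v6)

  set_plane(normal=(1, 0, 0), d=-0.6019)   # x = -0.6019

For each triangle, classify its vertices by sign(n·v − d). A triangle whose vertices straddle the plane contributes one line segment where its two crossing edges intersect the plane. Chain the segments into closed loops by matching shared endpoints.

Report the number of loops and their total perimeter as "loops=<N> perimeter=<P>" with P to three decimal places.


Straddling triangles (8 of 12):
  (v4,v1,v0) [+--] → (-0.6019, -1.335, 0.834452)–(-0.6019, -1.335, -1.83)  len=2.6645
  (v2,v4,v0) [-+-] → (-0.6019, 0.60874, -1.83)–(-0.6019, -1.335, -1.83)  len=1.9437
  (v1,v7,v3) [-+-] → (-0.6019, -0.60874, 1.83)–(-0.6019, 1.335, 1.83)  len=1.9437
  (v5,v1,v4) [+-+] → (-0.6019, -1.335, 1.83)–(-0.6019, -1.335, 0.834452)  len=0.9955
  (v5,v7,v1) [++-] → (-0.6019, -0.60874, 1.83)–(-0.6019, -1.335, 1.83)  len=0.7263
  (v3,v7,v2) [-+-] → (-0.6019, 1.335, 1.83)–(-0.6019, 1.335, -0.834452)  len=2.6645
  (v6,v4,v2) [++-] → (-0.6019, 0.60874, -1.83)–(-0.6019, 1.335, -1.83)  len=0.7263
  (v2,v7,v6) [-++] → (-0.6019, 1.335, -0.834452)–(-0.6019, 1.335, -1.83)  len=0.9955

Chained into 1 loop(s):
  loop 1: 8 segments, perimeter = 12.6600
Total perimeter = 12.660

loops=1 perimeter=12.660


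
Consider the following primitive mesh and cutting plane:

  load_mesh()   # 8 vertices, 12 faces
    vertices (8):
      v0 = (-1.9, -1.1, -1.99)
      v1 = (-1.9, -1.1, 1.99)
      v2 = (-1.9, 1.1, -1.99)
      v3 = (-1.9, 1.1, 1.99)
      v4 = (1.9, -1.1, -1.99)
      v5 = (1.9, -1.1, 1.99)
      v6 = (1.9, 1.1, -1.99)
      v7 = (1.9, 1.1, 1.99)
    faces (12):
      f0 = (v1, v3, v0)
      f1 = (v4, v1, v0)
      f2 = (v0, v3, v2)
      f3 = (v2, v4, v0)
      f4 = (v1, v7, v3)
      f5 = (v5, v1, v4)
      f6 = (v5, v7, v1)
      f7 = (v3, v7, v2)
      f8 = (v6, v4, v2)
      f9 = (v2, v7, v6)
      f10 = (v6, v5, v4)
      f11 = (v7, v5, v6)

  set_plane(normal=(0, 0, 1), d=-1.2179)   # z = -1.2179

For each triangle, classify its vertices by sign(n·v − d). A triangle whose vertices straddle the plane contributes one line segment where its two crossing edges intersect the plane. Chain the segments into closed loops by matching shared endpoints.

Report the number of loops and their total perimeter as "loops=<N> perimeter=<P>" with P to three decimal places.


loops=1 perimeter=12.000

Straddling triangles (8 of 12):
  (v1,v3,v0) [++-] → (-1.9, -0.673211, -1.2179)–(-1.9, -1.1, -1.2179)  len=0.4268
  (v4,v1,v0) [-+-] → (1.16282, -1.1, -1.2179)–(-1.9, -1.1, -1.2179)  len=3.0628
  (v0,v3,v2) [-+-] → (-1.9, -0.673211, -1.2179)–(-1.9, 1.1, -1.2179)  len=1.7732
  (v5,v1,v4) [++-] → (1.16282, -1.1, -1.2179)–(1.9, -1.1, -1.2179)  len=0.7372
  (v3,v7,v2) [++-] → (-1.16282, 1.1, -1.2179)–(-1.9, 1.1, -1.2179)  len=0.7372
  (v2,v7,v6) [-+-] → (-1.16282, 1.1, -1.2179)–(1.9, 1.1, -1.2179)  len=3.0628
  (v6,v5,v4) [-+-] → (1.9, 0.673211, -1.2179)–(1.9, -1.1, -1.2179)  len=1.7732
  (v7,v5,v6) [++-] → (1.9, 0.673211, -1.2179)–(1.9, 1.1, -1.2179)  len=0.4268

Chained into 1 loop(s):
  loop 1: 8 segments, perimeter = 12.0000
Total perimeter = 12.000


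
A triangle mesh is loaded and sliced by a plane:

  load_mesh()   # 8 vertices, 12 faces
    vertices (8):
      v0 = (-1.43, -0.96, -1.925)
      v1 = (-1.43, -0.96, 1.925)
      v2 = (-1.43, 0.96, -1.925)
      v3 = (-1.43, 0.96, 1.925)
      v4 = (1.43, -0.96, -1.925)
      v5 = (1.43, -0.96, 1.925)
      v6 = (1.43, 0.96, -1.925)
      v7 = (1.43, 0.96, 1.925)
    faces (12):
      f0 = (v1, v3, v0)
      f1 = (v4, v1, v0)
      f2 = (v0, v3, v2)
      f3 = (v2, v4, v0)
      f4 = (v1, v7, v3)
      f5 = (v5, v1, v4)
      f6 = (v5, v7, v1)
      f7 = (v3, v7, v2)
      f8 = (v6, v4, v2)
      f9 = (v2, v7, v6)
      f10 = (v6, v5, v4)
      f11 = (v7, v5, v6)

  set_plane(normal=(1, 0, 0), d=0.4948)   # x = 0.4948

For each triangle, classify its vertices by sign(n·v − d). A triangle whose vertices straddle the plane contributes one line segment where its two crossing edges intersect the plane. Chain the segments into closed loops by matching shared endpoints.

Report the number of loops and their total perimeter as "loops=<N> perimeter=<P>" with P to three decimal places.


Straddling triangles (8 of 12):
  (v4,v1,v0) [+--] → (0.4948, -0.96, -0.666077)–(0.4948, -0.96, -1.925)  len=1.2589
  (v2,v4,v0) [-+-] → (0.4948, -0.332173, -1.925)–(0.4948, -0.96, -1.925)  len=0.6278
  (v1,v7,v3) [-+-] → (0.4948, 0.332173, 1.925)–(0.4948, 0.96, 1.925)  len=0.6278
  (v5,v1,v4) [+-+] → (0.4948, -0.96, 1.925)–(0.4948, -0.96, -0.666077)  len=2.5911
  (v5,v7,v1) [++-] → (0.4948, 0.332173, 1.925)–(0.4948, -0.96, 1.925)  len=1.2922
  (v3,v7,v2) [-+-] → (0.4948, 0.96, 1.925)–(0.4948, 0.96, 0.666077)  len=1.2589
  (v6,v4,v2) [++-] → (0.4948, -0.332173, -1.925)–(0.4948, 0.96, -1.925)  len=1.2922
  (v2,v7,v6) [-++] → (0.4948, 0.96, 0.666077)–(0.4948, 0.96, -1.925)  len=2.5911

Chained into 1 loop(s):
  loop 1: 8 segments, perimeter = 11.5400
Total perimeter = 11.540

loops=1 perimeter=11.540


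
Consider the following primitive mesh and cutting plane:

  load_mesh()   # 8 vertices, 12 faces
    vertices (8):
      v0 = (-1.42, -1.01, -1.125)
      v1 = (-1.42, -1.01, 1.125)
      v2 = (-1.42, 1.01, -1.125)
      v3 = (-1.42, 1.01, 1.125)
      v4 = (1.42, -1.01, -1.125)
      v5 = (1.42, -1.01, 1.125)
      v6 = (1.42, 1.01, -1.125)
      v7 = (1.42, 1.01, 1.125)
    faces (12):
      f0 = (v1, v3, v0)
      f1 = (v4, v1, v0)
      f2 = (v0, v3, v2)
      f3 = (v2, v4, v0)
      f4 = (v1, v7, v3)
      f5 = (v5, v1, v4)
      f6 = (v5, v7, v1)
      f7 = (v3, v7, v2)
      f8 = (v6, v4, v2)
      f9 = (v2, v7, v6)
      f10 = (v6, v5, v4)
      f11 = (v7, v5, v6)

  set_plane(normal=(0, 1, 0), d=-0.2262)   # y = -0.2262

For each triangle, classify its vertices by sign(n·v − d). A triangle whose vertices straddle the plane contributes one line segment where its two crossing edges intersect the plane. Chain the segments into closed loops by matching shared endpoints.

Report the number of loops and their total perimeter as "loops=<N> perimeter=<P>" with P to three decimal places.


loops=1 perimeter=10.180

Straddling triangles (8 of 12):
  (v1,v3,v0) [-+-] → (-1.42, -0.2262, 1.125)–(-1.42, -0.2262, -0.251955)  len=1.3770
  (v0,v3,v2) [-++] → (-1.42, -0.2262, -0.251955)–(-1.42, -0.2262, -1.125)  len=0.8730
  (v2,v4,v0) [+--] → (0.318024, -0.2262, -1.125)–(-1.42, -0.2262, -1.125)  len=1.7380
  (v1,v7,v3) [-++] → (-0.318024, -0.2262, 1.125)–(-1.42, -0.2262, 1.125)  len=1.1020
  (v5,v7,v1) [-+-] → (1.42, -0.2262, 1.125)–(-0.318024, -0.2262, 1.125)  len=1.7380
  (v6,v4,v2) [+-+] → (1.42, -0.2262, -1.125)–(0.318024, -0.2262, -1.125)  len=1.1020
  (v6,v5,v4) [+--] → (1.42, -0.2262, 0.251955)–(1.42, -0.2262, -1.125)  len=1.3770
  (v7,v5,v6) [+-+] → (1.42, -0.2262, 1.125)–(1.42, -0.2262, 0.251955)  len=0.8730

Chained into 1 loop(s):
  loop 1: 8 segments, perimeter = 10.1800
Total perimeter = 10.180


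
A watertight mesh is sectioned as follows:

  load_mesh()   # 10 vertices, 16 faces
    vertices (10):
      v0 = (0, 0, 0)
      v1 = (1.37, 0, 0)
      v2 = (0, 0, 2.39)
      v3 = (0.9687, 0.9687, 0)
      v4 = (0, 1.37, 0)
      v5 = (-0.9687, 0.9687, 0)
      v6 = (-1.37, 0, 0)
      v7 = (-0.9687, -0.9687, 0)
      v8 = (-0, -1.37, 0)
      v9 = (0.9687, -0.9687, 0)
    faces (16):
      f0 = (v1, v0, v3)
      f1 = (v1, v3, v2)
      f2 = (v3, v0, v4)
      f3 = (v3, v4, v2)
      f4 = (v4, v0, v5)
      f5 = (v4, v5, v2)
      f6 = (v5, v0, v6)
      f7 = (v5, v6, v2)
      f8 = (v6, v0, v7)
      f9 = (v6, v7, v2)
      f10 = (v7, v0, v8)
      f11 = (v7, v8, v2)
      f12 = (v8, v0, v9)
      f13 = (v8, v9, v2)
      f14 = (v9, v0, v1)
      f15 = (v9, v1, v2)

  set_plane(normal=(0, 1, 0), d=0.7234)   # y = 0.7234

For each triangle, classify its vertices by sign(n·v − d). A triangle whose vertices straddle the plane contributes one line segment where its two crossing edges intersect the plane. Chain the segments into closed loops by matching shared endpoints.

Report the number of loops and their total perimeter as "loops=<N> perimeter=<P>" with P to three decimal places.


Straddling triangles (8 of 16):
  (v1,v0,v3) [--+] → (0.7234, 0.7234, 0)–(1.07032, 0.7234, 0)  len=0.3469
  (v1,v3,v2) [-+-] → (1.07032, 0.7234, 0)–(0.7234, 0.7234, 0.60521)  len=0.6976
  (v3,v0,v4) [+-+] → (0.7234, 0.7234, 0)–(0, 0.7234, 0)  len=0.7234
  (v3,v4,v2) [++-] → (0, 0.7234, 1.12801)–(0.7234, 0.7234, 0.60521)  len=0.8925
  (v4,v0,v5) [+-+] → (0, 0.7234, 0)–(-0.7234, 0.7234, 0)  len=0.7234
  (v4,v5,v2) [++-] → (-0.7234, 0.7234, 0.60521)–(0, 0.7234, 1.12801)  len=0.8925
  (v5,v0,v6) [+--] → (-0.7234, 0.7234, 0)–(-1.07032, 0.7234, 0)  len=0.3469
  (v5,v6,v2) [+--] → (-1.07032, 0.7234, 0)–(-0.7234, 0.7234, 0.60521)  len=0.6976

Chained into 1 loop(s):
  loop 1: 8 segments, perimeter = 5.3209
Total perimeter = 5.321

loops=1 perimeter=5.321
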